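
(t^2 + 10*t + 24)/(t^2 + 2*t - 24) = (t + 4)/(t - 4)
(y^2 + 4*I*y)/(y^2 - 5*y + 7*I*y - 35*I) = y*(y + 4*I)/(y^2 + y*(-5 + 7*I) - 35*I)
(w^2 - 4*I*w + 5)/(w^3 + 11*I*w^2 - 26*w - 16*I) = (w - 5*I)/(w^2 + 10*I*w - 16)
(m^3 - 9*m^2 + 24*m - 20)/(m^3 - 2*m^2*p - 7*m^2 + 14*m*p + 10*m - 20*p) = (2 - m)/(-m + 2*p)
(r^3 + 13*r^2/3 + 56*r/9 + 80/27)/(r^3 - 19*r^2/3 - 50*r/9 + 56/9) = (9*r^2 + 27*r + 20)/(3*(3*r^2 - 23*r + 14))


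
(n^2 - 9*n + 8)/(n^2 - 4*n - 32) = (n - 1)/(n + 4)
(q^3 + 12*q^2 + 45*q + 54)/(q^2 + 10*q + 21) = (q^2 + 9*q + 18)/(q + 7)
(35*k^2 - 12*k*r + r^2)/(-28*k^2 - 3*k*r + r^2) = (-5*k + r)/(4*k + r)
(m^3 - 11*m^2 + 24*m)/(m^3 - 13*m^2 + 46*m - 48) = m/(m - 2)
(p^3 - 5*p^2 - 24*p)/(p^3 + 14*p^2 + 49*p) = (p^2 - 5*p - 24)/(p^2 + 14*p + 49)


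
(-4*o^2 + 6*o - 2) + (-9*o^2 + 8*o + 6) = -13*o^2 + 14*o + 4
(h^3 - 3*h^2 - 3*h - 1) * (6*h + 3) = 6*h^4 - 15*h^3 - 27*h^2 - 15*h - 3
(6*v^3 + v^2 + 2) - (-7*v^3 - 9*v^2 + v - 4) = 13*v^3 + 10*v^2 - v + 6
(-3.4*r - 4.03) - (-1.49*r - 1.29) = -1.91*r - 2.74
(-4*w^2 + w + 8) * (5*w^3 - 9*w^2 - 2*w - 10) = -20*w^5 + 41*w^4 + 39*w^3 - 34*w^2 - 26*w - 80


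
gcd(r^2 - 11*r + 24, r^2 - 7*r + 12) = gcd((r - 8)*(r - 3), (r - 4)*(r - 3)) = r - 3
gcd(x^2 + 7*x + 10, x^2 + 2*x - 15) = x + 5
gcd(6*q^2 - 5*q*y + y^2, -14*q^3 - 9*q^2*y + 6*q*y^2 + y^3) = -2*q + y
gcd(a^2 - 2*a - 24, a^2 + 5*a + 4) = a + 4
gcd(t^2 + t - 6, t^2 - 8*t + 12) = t - 2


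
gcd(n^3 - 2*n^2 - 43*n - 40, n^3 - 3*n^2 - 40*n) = n^2 - 3*n - 40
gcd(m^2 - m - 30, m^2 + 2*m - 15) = m + 5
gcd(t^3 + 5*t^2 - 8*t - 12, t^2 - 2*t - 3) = t + 1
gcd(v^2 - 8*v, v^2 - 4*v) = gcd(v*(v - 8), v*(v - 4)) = v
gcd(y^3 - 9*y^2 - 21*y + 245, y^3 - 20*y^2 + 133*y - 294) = y^2 - 14*y + 49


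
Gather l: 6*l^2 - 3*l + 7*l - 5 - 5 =6*l^2 + 4*l - 10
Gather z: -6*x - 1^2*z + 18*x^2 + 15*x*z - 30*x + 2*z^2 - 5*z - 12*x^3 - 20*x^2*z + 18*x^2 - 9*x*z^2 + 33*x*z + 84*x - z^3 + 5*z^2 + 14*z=-12*x^3 + 36*x^2 + 48*x - z^3 + z^2*(7 - 9*x) + z*(-20*x^2 + 48*x + 8)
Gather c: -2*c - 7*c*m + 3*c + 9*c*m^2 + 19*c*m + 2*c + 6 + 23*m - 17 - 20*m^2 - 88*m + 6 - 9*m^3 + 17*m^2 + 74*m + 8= c*(9*m^2 + 12*m + 3) - 9*m^3 - 3*m^2 + 9*m + 3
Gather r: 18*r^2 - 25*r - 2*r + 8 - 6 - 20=18*r^2 - 27*r - 18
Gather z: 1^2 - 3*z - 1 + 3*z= 0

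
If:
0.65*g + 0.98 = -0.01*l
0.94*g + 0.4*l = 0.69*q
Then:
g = -0.0275339185953711*q - 1.56424581005587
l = 1.78970470869912*q + 3.67597765363128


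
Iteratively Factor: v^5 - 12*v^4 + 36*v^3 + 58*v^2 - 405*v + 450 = (v - 3)*(v^4 - 9*v^3 + 9*v^2 + 85*v - 150) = (v - 3)*(v + 3)*(v^3 - 12*v^2 + 45*v - 50) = (v - 3)*(v - 2)*(v + 3)*(v^2 - 10*v + 25) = (v - 5)*(v - 3)*(v - 2)*(v + 3)*(v - 5)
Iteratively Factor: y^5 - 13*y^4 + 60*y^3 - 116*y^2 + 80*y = (y - 4)*(y^4 - 9*y^3 + 24*y^2 - 20*y) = (y - 4)*(y - 2)*(y^3 - 7*y^2 + 10*y) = y*(y - 4)*(y - 2)*(y^2 - 7*y + 10) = y*(y - 4)*(y - 2)^2*(y - 5)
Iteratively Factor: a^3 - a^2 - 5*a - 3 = (a + 1)*(a^2 - 2*a - 3) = (a + 1)^2*(a - 3)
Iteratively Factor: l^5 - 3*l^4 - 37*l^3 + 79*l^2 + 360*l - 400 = (l - 1)*(l^4 - 2*l^3 - 39*l^2 + 40*l + 400) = (l - 5)*(l - 1)*(l^3 + 3*l^2 - 24*l - 80) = (l - 5)*(l - 1)*(l + 4)*(l^2 - l - 20) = (l - 5)*(l - 1)*(l + 4)^2*(l - 5)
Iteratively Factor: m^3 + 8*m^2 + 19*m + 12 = (m + 3)*(m^2 + 5*m + 4) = (m + 1)*(m + 3)*(m + 4)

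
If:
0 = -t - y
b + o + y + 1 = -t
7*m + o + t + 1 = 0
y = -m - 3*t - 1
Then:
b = 13*y - 7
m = 2*y - 1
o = 6 - 13*y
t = -y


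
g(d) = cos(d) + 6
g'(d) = -sin(d)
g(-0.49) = 6.88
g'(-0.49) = 0.47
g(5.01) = 6.29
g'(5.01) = 0.96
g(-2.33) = 5.31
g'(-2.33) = 0.73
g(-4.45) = 5.74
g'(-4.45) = -0.97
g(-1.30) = 6.27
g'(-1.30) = 0.96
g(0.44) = 6.90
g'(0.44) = -0.43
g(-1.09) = 6.46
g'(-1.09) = 0.89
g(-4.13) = 5.45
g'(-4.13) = -0.84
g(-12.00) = 6.84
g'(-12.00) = -0.54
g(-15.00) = 5.24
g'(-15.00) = 0.65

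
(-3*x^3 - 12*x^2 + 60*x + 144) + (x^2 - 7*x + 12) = -3*x^3 - 11*x^2 + 53*x + 156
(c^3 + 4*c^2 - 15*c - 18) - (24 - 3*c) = c^3 + 4*c^2 - 12*c - 42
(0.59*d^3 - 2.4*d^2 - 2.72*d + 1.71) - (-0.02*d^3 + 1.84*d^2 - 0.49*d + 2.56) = 0.61*d^3 - 4.24*d^2 - 2.23*d - 0.85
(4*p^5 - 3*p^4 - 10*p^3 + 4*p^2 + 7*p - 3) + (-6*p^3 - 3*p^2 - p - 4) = 4*p^5 - 3*p^4 - 16*p^3 + p^2 + 6*p - 7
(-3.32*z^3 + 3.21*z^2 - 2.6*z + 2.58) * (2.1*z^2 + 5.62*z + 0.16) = -6.972*z^5 - 11.9174*z^4 + 12.049*z^3 - 8.6804*z^2 + 14.0836*z + 0.4128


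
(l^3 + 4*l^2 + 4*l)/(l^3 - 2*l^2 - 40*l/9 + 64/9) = 9*l*(l + 2)/(9*l^2 - 36*l + 32)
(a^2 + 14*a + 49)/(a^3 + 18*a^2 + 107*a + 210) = (a + 7)/(a^2 + 11*a + 30)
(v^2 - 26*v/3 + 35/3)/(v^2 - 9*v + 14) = (v - 5/3)/(v - 2)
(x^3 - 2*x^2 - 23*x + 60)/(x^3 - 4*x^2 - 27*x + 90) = (x - 4)/(x - 6)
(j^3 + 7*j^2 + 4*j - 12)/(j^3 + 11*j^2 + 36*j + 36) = (j - 1)/(j + 3)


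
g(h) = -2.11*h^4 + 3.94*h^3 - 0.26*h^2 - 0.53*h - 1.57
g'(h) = -8.44*h^3 + 11.82*h^2 - 0.52*h - 0.53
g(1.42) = -0.14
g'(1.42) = -1.60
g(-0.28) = -1.54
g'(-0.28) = 0.73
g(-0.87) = -5.11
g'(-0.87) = 14.43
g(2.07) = -7.57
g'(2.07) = -25.82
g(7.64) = -5452.57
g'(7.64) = -3078.34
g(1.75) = -1.97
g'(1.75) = -10.47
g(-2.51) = -147.93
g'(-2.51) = 208.71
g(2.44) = -21.97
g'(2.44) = -54.03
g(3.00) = -70.03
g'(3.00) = -123.59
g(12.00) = -36990.01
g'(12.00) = -12889.01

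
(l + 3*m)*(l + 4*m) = l^2 + 7*l*m + 12*m^2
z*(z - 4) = z^2 - 4*z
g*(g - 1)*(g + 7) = g^3 + 6*g^2 - 7*g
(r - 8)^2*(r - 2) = r^3 - 18*r^2 + 96*r - 128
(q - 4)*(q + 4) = q^2 - 16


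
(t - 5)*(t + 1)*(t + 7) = t^3 + 3*t^2 - 33*t - 35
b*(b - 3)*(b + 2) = b^3 - b^2 - 6*b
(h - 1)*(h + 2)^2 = h^3 + 3*h^2 - 4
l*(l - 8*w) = l^2 - 8*l*w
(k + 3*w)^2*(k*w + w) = k^3*w + 6*k^2*w^2 + k^2*w + 9*k*w^3 + 6*k*w^2 + 9*w^3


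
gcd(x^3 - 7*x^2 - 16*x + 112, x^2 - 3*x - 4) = x - 4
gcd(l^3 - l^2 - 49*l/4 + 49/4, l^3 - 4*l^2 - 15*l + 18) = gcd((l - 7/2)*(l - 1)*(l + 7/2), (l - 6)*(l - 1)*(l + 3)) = l - 1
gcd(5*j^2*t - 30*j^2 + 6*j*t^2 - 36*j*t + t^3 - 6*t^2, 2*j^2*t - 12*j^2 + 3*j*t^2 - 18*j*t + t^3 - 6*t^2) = j*t - 6*j + t^2 - 6*t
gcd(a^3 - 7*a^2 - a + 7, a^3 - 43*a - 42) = a^2 - 6*a - 7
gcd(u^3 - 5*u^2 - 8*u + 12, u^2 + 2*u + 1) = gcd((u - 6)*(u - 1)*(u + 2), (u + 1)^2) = 1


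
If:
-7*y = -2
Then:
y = 2/7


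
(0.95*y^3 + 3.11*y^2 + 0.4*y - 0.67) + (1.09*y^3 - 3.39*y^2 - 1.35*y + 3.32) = 2.04*y^3 - 0.28*y^2 - 0.95*y + 2.65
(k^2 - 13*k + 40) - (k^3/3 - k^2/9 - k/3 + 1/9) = -k^3/3 + 10*k^2/9 - 38*k/3 + 359/9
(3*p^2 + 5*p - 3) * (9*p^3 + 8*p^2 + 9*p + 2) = 27*p^5 + 69*p^4 + 40*p^3 + 27*p^2 - 17*p - 6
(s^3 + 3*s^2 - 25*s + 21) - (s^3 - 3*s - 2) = 3*s^2 - 22*s + 23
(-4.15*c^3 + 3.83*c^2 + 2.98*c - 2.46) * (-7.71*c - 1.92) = 31.9965*c^4 - 21.5613*c^3 - 30.3294*c^2 + 13.245*c + 4.7232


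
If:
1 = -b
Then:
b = -1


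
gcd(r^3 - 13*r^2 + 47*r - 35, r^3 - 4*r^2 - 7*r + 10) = r^2 - 6*r + 5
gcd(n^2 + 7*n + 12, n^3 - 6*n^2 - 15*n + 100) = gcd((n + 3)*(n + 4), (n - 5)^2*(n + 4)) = n + 4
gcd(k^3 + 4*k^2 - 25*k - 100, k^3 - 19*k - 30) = k - 5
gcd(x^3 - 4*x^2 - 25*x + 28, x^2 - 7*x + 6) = x - 1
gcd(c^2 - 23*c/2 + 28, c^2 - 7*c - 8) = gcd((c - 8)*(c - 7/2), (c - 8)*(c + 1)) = c - 8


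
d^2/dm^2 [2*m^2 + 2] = 4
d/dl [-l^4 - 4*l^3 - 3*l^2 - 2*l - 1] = -4*l^3 - 12*l^2 - 6*l - 2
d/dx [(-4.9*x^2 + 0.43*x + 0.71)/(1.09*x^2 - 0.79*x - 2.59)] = (3.4023*x^2 + 23.8342*x - 0.5528)/(1.1881*x^4 - 1.7222*x^3 - 5.0221*x^2 + 4.0922*x + 6.7081)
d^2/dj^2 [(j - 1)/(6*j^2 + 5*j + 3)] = 2*((1 - 18*j)*(6*j^2 + 5*j + 3) + (j - 1)*(12*j + 5)^2)/(6*j^2 + 5*j + 3)^3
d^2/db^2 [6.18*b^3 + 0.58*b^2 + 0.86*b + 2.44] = 37.08*b + 1.16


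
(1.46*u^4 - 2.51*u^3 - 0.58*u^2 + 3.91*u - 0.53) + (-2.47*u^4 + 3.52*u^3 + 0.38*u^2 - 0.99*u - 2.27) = -1.01*u^4 + 1.01*u^3 - 0.2*u^2 + 2.92*u - 2.8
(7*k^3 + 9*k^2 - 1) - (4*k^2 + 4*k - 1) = 7*k^3 + 5*k^2 - 4*k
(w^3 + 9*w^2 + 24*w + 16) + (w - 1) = w^3 + 9*w^2 + 25*w + 15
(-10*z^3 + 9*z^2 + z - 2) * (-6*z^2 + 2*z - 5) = 60*z^5 - 74*z^4 + 62*z^3 - 31*z^2 - 9*z + 10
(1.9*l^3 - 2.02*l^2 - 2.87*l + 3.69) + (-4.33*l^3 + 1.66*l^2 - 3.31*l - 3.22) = -2.43*l^3 - 0.36*l^2 - 6.18*l + 0.47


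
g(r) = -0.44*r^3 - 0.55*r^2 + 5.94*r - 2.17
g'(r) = -1.32*r^2 - 1.1*r + 5.94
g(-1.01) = -8.28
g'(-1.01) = 5.70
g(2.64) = 1.58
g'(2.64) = -6.16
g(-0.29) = -3.93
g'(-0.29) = 6.15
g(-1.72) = -11.78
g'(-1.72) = 3.93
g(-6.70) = 65.68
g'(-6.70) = -45.94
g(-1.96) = -12.61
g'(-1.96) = 3.03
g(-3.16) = -12.55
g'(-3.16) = -3.76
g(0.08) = -1.70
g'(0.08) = 5.84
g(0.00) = -2.17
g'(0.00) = 5.94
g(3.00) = -1.18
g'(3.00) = -9.24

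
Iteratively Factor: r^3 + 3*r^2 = (r + 3)*(r^2) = r*(r + 3)*(r)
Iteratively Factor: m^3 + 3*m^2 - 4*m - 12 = (m + 2)*(m^2 + m - 6) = (m + 2)*(m + 3)*(m - 2)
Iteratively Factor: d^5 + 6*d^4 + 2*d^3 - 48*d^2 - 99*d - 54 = (d + 3)*(d^4 + 3*d^3 - 7*d^2 - 27*d - 18) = (d + 2)*(d + 3)*(d^3 + d^2 - 9*d - 9) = (d + 2)*(d + 3)^2*(d^2 - 2*d - 3) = (d + 1)*(d + 2)*(d + 3)^2*(d - 3)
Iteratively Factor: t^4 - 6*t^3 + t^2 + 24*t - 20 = (t - 5)*(t^3 - t^2 - 4*t + 4) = (t - 5)*(t - 2)*(t^2 + t - 2) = (t - 5)*(t - 2)*(t - 1)*(t + 2)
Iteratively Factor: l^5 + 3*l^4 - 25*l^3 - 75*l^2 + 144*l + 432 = (l + 3)*(l^4 - 25*l^2 + 144) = (l - 3)*(l + 3)*(l^3 + 3*l^2 - 16*l - 48) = (l - 3)*(l + 3)^2*(l^2 - 16) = (l - 3)*(l + 3)^2*(l + 4)*(l - 4)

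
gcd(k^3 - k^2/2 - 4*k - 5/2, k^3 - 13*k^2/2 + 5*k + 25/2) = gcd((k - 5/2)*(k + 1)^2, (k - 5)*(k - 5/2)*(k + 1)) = k^2 - 3*k/2 - 5/2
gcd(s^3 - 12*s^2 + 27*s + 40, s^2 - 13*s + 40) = s^2 - 13*s + 40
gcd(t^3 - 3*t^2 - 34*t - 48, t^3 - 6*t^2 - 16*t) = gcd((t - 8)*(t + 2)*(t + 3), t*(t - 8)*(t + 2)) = t^2 - 6*t - 16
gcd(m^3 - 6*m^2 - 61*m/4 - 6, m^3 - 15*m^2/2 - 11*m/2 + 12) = m^2 - 13*m/2 - 12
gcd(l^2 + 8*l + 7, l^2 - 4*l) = 1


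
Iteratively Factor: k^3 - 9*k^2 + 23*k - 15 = (k - 1)*(k^2 - 8*k + 15) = (k - 3)*(k - 1)*(k - 5)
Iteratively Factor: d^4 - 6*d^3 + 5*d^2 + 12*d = (d)*(d^3 - 6*d^2 + 5*d + 12) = d*(d - 3)*(d^2 - 3*d - 4) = d*(d - 3)*(d + 1)*(d - 4)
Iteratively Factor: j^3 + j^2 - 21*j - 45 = (j - 5)*(j^2 + 6*j + 9) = (j - 5)*(j + 3)*(j + 3)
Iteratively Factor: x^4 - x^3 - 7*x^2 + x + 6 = (x - 3)*(x^3 + 2*x^2 - x - 2) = (x - 3)*(x - 1)*(x^2 + 3*x + 2) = (x - 3)*(x - 1)*(x + 1)*(x + 2)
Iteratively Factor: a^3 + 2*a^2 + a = (a + 1)*(a^2 + a) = a*(a + 1)*(a + 1)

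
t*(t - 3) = t^2 - 3*t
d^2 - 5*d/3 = d*(d - 5/3)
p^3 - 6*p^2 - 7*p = p*(p - 7)*(p + 1)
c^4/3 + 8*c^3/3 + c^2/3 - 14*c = c*(c/3 + 1)*(c - 2)*(c + 7)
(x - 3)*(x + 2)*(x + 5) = x^3 + 4*x^2 - 11*x - 30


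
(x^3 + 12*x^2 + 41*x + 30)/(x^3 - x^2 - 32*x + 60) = (x^2 + 6*x + 5)/(x^2 - 7*x + 10)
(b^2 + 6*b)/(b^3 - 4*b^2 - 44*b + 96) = b/(b^2 - 10*b + 16)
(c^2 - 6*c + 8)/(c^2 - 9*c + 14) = (c - 4)/(c - 7)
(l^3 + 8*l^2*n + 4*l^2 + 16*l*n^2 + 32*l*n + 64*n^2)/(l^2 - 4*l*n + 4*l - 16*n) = (l^2 + 8*l*n + 16*n^2)/(l - 4*n)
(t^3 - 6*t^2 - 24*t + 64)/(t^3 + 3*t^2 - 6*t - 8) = (t - 8)/(t + 1)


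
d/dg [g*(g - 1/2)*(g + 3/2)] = 3*g^2 + 2*g - 3/4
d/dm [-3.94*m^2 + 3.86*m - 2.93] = 3.86 - 7.88*m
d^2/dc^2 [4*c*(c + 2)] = 8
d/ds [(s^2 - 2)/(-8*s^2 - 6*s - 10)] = (-3*s^2 - 26*s - 6)/(2*(16*s^4 + 24*s^3 + 49*s^2 + 30*s + 25))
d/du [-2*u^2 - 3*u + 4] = -4*u - 3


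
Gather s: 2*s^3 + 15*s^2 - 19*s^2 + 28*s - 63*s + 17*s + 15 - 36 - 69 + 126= 2*s^3 - 4*s^2 - 18*s + 36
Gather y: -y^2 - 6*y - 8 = -y^2 - 6*y - 8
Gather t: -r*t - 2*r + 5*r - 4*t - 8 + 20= 3*r + t*(-r - 4) + 12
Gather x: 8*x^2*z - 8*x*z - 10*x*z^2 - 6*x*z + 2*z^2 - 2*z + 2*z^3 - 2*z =8*x^2*z + x*(-10*z^2 - 14*z) + 2*z^3 + 2*z^2 - 4*z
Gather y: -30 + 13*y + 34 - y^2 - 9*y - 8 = -y^2 + 4*y - 4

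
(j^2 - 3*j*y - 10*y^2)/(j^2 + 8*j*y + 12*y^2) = (j - 5*y)/(j + 6*y)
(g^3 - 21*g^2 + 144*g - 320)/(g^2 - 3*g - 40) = (g^2 - 13*g + 40)/(g + 5)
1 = 1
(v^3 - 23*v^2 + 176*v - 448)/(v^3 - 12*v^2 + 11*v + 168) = (v - 8)/(v + 3)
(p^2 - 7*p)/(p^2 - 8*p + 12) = p*(p - 7)/(p^2 - 8*p + 12)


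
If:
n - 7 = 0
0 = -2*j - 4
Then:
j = -2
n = 7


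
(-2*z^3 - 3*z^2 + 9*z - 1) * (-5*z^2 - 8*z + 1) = 10*z^5 + 31*z^4 - 23*z^3 - 70*z^2 + 17*z - 1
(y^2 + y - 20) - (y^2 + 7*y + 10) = -6*y - 30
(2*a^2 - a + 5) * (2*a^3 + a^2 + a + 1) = 4*a^5 + 11*a^3 + 6*a^2 + 4*a + 5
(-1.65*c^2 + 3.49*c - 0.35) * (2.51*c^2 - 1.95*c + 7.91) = -4.1415*c^4 + 11.9774*c^3 - 20.7355*c^2 + 28.2884*c - 2.7685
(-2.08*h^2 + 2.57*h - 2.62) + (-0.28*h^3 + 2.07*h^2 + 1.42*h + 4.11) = -0.28*h^3 - 0.0100000000000002*h^2 + 3.99*h + 1.49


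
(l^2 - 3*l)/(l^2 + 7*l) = (l - 3)/(l + 7)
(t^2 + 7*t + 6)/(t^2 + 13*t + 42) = (t + 1)/(t + 7)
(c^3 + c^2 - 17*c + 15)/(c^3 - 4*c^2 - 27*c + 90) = (c - 1)/(c - 6)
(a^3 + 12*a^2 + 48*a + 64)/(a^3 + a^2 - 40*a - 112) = (a + 4)/(a - 7)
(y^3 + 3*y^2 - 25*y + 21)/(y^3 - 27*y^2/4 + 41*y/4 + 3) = 4*(y^2 + 6*y - 7)/(4*y^2 - 15*y - 4)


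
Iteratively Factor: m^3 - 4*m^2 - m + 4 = (m + 1)*(m^2 - 5*m + 4) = (m - 1)*(m + 1)*(m - 4)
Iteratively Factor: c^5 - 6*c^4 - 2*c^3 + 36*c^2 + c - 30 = (c + 1)*(c^4 - 7*c^3 + 5*c^2 + 31*c - 30) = (c - 1)*(c + 1)*(c^3 - 6*c^2 - c + 30) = (c - 1)*(c + 1)*(c + 2)*(c^2 - 8*c + 15) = (c - 3)*(c - 1)*(c + 1)*(c + 2)*(c - 5)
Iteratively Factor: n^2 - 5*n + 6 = (n - 3)*(n - 2)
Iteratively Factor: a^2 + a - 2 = (a + 2)*(a - 1)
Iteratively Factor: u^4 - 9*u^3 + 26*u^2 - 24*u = (u - 3)*(u^3 - 6*u^2 + 8*u) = (u - 4)*(u - 3)*(u^2 - 2*u) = (u - 4)*(u - 3)*(u - 2)*(u)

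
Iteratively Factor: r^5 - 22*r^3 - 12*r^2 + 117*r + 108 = (r + 3)*(r^4 - 3*r^3 - 13*r^2 + 27*r + 36) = (r + 3)^2*(r^3 - 6*r^2 + 5*r + 12) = (r - 4)*(r + 3)^2*(r^2 - 2*r - 3) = (r - 4)*(r + 1)*(r + 3)^2*(r - 3)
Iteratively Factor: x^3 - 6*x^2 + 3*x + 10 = (x - 5)*(x^2 - x - 2) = (x - 5)*(x - 2)*(x + 1)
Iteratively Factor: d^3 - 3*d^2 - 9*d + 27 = (d - 3)*(d^2 - 9) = (d - 3)*(d + 3)*(d - 3)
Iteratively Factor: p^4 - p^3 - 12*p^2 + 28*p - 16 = (p - 1)*(p^3 - 12*p + 16) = (p - 2)*(p - 1)*(p^2 + 2*p - 8) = (p - 2)*(p - 1)*(p + 4)*(p - 2)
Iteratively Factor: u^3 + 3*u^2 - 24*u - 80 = (u - 5)*(u^2 + 8*u + 16) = (u - 5)*(u + 4)*(u + 4)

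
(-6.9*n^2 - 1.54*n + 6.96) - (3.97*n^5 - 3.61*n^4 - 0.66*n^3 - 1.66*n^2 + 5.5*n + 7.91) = -3.97*n^5 + 3.61*n^4 + 0.66*n^3 - 5.24*n^2 - 7.04*n - 0.95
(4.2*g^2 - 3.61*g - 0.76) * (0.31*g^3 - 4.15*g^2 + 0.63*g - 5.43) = 1.302*g^5 - 18.5491*g^4 + 17.3919*g^3 - 21.9263*g^2 + 19.1235*g + 4.1268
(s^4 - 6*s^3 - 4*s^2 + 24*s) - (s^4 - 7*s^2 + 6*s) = -6*s^3 + 3*s^2 + 18*s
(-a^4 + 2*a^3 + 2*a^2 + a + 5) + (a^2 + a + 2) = -a^4 + 2*a^3 + 3*a^2 + 2*a + 7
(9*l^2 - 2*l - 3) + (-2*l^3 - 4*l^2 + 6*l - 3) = -2*l^3 + 5*l^2 + 4*l - 6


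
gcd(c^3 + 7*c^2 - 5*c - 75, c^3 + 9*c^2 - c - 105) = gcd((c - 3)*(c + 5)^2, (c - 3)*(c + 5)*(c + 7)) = c^2 + 2*c - 15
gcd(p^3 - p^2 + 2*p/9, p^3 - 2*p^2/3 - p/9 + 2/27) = p^2 - p + 2/9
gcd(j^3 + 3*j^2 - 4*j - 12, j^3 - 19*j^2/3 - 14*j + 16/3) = j + 2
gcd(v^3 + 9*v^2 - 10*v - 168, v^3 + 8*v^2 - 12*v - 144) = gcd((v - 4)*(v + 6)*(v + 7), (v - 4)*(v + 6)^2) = v^2 + 2*v - 24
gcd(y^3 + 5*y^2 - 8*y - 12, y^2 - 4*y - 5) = y + 1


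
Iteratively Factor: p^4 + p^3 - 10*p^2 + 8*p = (p)*(p^3 + p^2 - 10*p + 8) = p*(p + 4)*(p^2 - 3*p + 2) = p*(p - 2)*(p + 4)*(p - 1)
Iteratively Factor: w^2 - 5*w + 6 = (w - 2)*(w - 3)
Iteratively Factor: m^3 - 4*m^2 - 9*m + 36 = (m + 3)*(m^2 - 7*m + 12) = (m - 3)*(m + 3)*(m - 4)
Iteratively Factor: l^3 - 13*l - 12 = (l + 1)*(l^2 - l - 12) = (l - 4)*(l + 1)*(l + 3)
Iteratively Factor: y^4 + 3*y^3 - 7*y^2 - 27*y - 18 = (y + 1)*(y^3 + 2*y^2 - 9*y - 18) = (y - 3)*(y + 1)*(y^2 + 5*y + 6) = (y - 3)*(y + 1)*(y + 3)*(y + 2)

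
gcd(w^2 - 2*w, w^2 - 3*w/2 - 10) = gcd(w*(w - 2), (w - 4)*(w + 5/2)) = 1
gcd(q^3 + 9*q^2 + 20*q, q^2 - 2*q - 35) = q + 5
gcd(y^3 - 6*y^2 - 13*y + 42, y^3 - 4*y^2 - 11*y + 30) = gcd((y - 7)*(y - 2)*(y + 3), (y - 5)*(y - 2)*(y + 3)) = y^2 + y - 6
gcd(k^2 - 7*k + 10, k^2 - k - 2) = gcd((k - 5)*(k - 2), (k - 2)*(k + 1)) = k - 2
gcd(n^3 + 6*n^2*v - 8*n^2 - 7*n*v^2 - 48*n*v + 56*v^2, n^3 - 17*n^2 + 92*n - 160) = n - 8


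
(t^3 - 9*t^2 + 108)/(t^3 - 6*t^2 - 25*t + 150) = (t^2 - 3*t - 18)/(t^2 - 25)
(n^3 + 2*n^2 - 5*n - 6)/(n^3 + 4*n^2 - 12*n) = (n^2 + 4*n + 3)/(n*(n + 6))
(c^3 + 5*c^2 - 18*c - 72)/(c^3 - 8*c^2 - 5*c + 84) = (c + 6)/(c - 7)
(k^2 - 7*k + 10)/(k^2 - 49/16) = 16*(k^2 - 7*k + 10)/(16*k^2 - 49)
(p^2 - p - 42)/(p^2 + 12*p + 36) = (p - 7)/(p + 6)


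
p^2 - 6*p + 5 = (p - 5)*(p - 1)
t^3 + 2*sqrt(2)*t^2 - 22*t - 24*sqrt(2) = (t - 3*sqrt(2))*(t + sqrt(2))*(t + 4*sqrt(2))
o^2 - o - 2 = (o - 2)*(o + 1)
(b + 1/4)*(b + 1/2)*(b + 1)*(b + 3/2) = b^4 + 13*b^3/4 + 7*b^2/2 + 23*b/16 + 3/16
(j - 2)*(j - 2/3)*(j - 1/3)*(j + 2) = j^4 - j^3 - 34*j^2/9 + 4*j - 8/9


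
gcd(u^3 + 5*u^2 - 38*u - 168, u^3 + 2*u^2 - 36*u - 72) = u - 6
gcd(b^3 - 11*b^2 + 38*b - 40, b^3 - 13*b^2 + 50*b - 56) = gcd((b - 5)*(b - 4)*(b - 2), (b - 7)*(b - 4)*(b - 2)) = b^2 - 6*b + 8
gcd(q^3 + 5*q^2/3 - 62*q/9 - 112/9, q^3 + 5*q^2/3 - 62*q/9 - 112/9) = q^3 + 5*q^2/3 - 62*q/9 - 112/9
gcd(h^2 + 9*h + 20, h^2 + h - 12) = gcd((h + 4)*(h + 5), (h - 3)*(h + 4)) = h + 4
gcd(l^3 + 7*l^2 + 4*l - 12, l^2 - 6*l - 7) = 1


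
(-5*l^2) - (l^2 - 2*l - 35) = -6*l^2 + 2*l + 35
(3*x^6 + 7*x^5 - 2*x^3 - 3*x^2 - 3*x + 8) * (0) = 0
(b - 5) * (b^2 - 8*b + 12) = b^3 - 13*b^2 + 52*b - 60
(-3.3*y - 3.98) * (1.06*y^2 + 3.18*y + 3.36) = -3.498*y^3 - 14.7128*y^2 - 23.7444*y - 13.3728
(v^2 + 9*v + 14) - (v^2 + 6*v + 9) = 3*v + 5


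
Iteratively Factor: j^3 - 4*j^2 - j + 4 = (j - 4)*(j^2 - 1) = (j - 4)*(j - 1)*(j + 1)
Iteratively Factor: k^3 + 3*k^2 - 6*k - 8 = (k - 2)*(k^2 + 5*k + 4) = (k - 2)*(k + 4)*(k + 1)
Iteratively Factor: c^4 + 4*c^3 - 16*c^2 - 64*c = (c + 4)*(c^3 - 16*c) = (c + 4)^2*(c^2 - 4*c) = (c - 4)*(c + 4)^2*(c)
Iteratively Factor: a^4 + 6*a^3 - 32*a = (a - 2)*(a^3 + 8*a^2 + 16*a) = a*(a - 2)*(a^2 + 8*a + 16) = a*(a - 2)*(a + 4)*(a + 4)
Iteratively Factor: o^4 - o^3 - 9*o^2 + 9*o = (o - 3)*(o^3 + 2*o^2 - 3*o) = (o - 3)*(o - 1)*(o^2 + 3*o) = (o - 3)*(o - 1)*(o + 3)*(o)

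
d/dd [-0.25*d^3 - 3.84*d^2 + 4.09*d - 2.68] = -0.75*d^2 - 7.68*d + 4.09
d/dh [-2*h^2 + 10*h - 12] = 10 - 4*h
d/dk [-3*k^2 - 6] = -6*k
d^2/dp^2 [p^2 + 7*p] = 2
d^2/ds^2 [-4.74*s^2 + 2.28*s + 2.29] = -9.48000000000000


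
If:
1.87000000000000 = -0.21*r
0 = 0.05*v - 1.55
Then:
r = -8.90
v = 31.00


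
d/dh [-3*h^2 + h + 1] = 1 - 6*h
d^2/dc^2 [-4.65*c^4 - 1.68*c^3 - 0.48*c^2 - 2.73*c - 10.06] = -55.8*c^2 - 10.08*c - 0.96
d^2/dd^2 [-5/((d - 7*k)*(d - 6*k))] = 10*(-(d - 7*k)^2 - (d - 7*k)*(d - 6*k) - (d - 6*k)^2)/((d - 7*k)^3*(d - 6*k)^3)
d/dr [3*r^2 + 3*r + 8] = 6*r + 3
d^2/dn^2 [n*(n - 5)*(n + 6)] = 6*n + 2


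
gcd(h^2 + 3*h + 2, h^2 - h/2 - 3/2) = h + 1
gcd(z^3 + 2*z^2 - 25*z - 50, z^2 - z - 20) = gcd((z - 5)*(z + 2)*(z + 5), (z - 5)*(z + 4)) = z - 5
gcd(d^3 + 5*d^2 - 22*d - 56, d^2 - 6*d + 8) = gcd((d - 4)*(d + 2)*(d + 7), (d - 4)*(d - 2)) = d - 4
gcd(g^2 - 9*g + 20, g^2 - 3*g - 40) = 1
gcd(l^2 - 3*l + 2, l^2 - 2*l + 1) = l - 1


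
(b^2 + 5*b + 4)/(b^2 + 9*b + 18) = (b^2 + 5*b + 4)/(b^2 + 9*b + 18)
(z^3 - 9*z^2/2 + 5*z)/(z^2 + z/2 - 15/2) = z*(z - 2)/(z + 3)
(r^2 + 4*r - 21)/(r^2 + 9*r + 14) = (r - 3)/(r + 2)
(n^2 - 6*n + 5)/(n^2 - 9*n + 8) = (n - 5)/(n - 8)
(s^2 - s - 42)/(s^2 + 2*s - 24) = (s - 7)/(s - 4)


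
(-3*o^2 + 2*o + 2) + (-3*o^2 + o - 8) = -6*o^2 + 3*o - 6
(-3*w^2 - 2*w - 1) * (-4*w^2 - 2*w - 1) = 12*w^4 + 14*w^3 + 11*w^2 + 4*w + 1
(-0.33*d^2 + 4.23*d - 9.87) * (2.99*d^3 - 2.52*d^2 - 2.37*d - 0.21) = -0.9867*d^5 + 13.4793*d^4 - 39.3888*d^3 + 14.9166*d^2 + 22.5036*d + 2.0727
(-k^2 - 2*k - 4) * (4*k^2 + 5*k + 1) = -4*k^4 - 13*k^3 - 27*k^2 - 22*k - 4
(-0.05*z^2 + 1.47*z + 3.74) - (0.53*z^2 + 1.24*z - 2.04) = -0.58*z^2 + 0.23*z + 5.78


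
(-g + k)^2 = g^2 - 2*g*k + k^2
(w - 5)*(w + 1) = w^2 - 4*w - 5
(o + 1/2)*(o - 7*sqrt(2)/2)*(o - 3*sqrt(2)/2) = o^3 - 5*sqrt(2)*o^2 + o^2/2 - 5*sqrt(2)*o/2 + 21*o/2 + 21/4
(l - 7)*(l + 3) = l^2 - 4*l - 21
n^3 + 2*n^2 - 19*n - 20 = (n - 4)*(n + 1)*(n + 5)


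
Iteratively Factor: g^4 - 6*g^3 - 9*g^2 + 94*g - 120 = (g - 2)*(g^3 - 4*g^2 - 17*g + 60) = (g - 3)*(g - 2)*(g^2 - g - 20) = (g - 5)*(g - 3)*(g - 2)*(g + 4)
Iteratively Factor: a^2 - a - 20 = (a - 5)*(a + 4)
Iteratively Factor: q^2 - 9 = (q + 3)*(q - 3)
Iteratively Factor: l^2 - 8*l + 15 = (l - 3)*(l - 5)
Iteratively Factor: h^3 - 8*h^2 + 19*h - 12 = (h - 1)*(h^2 - 7*h + 12) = (h - 3)*(h - 1)*(h - 4)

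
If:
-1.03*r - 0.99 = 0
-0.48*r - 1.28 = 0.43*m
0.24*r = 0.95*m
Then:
No Solution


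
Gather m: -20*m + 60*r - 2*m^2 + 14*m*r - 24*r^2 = -2*m^2 + m*(14*r - 20) - 24*r^2 + 60*r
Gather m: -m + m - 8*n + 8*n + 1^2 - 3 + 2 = 0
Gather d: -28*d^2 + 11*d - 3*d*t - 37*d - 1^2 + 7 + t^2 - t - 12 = -28*d^2 + d*(-3*t - 26) + t^2 - t - 6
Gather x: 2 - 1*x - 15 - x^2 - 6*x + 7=-x^2 - 7*x - 6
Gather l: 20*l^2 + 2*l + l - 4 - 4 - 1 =20*l^2 + 3*l - 9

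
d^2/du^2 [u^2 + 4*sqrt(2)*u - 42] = 2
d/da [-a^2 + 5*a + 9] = 5 - 2*a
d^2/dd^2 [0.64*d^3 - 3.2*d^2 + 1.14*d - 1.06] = 3.84*d - 6.4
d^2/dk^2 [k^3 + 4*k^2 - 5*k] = 6*k + 8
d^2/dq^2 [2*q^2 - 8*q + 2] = 4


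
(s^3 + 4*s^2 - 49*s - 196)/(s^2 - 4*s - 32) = (s^2 - 49)/(s - 8)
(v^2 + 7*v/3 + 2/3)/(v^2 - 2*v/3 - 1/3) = (v + 2)/(v - 1)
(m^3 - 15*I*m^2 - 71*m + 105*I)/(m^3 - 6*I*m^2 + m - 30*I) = (m - 7*I)/(m + 2*I)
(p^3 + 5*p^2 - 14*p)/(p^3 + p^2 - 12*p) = (p^2 + 5*p - 14)/(p^2 + p - 12)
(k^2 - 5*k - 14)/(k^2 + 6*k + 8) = (k - 7)/(k + 4)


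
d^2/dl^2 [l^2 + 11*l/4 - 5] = 2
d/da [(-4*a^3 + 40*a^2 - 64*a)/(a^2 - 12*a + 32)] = 4*(-a^2 + 8*a - 8)/(a^2 - 8*a + 16)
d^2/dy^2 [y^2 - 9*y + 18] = 2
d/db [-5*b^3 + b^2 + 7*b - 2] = -15*b^2 + 2*b + 7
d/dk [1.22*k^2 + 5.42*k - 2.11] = 2.44*k + 5.42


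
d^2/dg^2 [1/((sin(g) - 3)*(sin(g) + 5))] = (-4*sin(g)^4 - 6*sin(g)^3 - 58*sin(g)^2 - 18*sin(g) + 38)/((sin(g) - 3)^3*(sin(g) + 5)^3)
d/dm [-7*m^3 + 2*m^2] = m*(4 - 21*m)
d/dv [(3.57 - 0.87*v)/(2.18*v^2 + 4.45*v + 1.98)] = (1.8966*v^2 - 15.5652*v - 17.6091)/(4.7524*v^4 + 19.402*v^3 + 28.4353*v^2 + 17.622*v + 3.9204)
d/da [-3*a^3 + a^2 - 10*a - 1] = -9*a^2 + 2*a - 10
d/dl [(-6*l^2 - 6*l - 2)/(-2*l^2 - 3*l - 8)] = 2*(3*l^2 + 44*l + 21)/(4*l^4 + 12*l^3 + 41*l^2 + 48*l + 64)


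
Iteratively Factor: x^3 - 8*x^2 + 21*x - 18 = (x - 3)*(x^2 - 5*x + 6) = (x - 3)^2*(x - 2)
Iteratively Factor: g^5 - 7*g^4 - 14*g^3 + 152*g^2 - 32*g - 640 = (g + 4)*(g^4 - 11*g^3 + 30*g^2 + 32*g - 160) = (g - 5)*(g + 4)*(g^3 - 6*g^2 + 32) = (g - 5)*(g - 4)*(g + 4)*(g^2 - 2*g - 8) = (g - 5)*(g - 4)*(g + 2)*(g + 4)*(g - 4)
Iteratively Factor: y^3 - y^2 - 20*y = (y + 4)*(y^2 - 5*y) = (y - 5)*(y + 4)*(y)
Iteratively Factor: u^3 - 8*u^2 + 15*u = (u - 3)*(u^2 - 5*u) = (u - 5)*(u - 3)*(u)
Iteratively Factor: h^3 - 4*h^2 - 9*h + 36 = (h - 4)*(h^2 - 9) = (h - 4)*(h + 3)*(h - 3)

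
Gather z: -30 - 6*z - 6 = -6*z - 36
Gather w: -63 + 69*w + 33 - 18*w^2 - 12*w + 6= -18*w^2 + 57*w - 24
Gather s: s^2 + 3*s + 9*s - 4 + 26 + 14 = s^2 + 12*s + 36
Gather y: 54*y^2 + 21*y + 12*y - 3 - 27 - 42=54*y^2 + 33*y - 72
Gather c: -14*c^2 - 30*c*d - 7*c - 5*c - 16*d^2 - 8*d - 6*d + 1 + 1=-14*c^2 + c*(-30*d - 12) - 16*d^2 - 14*d + 2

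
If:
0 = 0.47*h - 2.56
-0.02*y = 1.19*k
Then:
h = 5.45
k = -0.0168067226890756*y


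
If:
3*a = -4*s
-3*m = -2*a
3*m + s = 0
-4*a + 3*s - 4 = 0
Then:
No Solution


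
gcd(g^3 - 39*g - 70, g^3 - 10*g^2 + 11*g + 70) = g^2 - 5*g - 14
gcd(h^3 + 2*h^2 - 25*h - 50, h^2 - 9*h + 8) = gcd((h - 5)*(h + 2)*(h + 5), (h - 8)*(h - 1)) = 1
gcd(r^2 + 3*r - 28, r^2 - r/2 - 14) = r - 4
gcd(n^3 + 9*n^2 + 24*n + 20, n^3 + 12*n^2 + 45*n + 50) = n^2 + 7*n + 10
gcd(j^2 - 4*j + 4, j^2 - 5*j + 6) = j - 2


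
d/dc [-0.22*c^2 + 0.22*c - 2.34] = 0.22 - 0.44*c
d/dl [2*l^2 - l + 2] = 4*l - 1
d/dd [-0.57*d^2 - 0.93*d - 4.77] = -1.14*d - 0.93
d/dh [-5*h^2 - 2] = -10*h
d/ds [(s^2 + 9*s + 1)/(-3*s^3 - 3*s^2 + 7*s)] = (3*s^4 + 54*s^3 + 43*s^2 + 6*s - 7)/(s^2*(9*s^4 + 18*s^3 - 33*s^2 - 42*s + 49))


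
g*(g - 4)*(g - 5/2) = g^3 - 13*g^2/2 + 10*g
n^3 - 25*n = n*(n - 5)*(n + 5)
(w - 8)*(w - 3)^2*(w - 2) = w^4 - 16*w^3 + 85*w^2 - 186*w + 144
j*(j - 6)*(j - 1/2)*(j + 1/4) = j^4 - 25*j^3/4 + 11*j^2/8 + 3*j/4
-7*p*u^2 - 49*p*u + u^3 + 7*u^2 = u*(-7*p + u)*(u + 7)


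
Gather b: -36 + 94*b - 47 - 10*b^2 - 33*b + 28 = -10*b^2 + 61*b - 55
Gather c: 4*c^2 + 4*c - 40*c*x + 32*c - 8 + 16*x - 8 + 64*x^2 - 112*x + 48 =4*c^2 + c*(36 - 40*x) + 64*x^2 - 96*x + 32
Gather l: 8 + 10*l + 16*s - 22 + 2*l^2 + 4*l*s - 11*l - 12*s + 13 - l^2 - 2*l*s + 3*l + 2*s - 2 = l^2 + l*(2*s + 2) + 6*s - 3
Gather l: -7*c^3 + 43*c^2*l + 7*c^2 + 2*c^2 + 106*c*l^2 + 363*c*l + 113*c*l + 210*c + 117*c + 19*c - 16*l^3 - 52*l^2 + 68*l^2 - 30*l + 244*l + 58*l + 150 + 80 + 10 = -7*c^3 + 9*c^2 + 346*c - 16*l^3 + l^2*(106*c + 16) + l*(43*c^2 + 476*c + 272) + 240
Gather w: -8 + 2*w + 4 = 2*w - 4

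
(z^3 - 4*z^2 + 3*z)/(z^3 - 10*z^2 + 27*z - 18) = z/(z - 6)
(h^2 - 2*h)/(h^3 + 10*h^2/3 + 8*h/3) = 3*(h - 2)/(3*h^2 + 10*h + 8)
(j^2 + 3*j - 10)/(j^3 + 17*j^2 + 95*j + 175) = (j - 2)/(j^2 + 12*j + 35)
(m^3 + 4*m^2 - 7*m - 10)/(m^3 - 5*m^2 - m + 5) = (m^2 + 3*m - 10)/(m^2 - 6*m + 5)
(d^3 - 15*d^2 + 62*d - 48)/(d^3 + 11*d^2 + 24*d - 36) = (d^2 - 14*d + 48)/(d^2 + 12*d + 36)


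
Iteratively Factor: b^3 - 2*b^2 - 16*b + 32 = (b + 4)*(b^2 - 6*b + 8) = (b - 4)*(b + 4)*(b - 2)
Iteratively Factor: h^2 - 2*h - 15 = (h + 3)*(h - 5)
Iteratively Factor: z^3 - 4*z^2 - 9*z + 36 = (z + 3)*(z^2 - 7*z + 12) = (z - 3)*(z + 3)*(z - 4)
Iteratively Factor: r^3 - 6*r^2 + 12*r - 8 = (r - 2)*(r^2 - 4*r + 4) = (r - 2)^2*(r - 2)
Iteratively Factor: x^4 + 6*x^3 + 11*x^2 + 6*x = (x)*(x^3 + 6*x^2 + 11*x + 6) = x*(x + 3)*(x^2 + 3*x + 2) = x*(x + 1)*(x + 3)*(x + 2)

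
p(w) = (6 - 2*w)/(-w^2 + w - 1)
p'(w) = (6 - 2*w)*(2*w - 1)/(-w^2 + w - 1)^2 - 2/(-w^2 + w - 1) = 2*(w^2 - w - (w - 3)*(2*w - 1) + 1)/(w^2 - w + 1)^2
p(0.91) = -4.55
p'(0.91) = 6.24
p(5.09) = 0.19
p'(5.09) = 0.01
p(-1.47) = -1.93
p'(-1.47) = -1.21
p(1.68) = -1.23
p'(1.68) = 2.29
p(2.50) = -0.21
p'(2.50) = 0.60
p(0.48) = -6.72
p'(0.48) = 2.31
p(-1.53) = -1.86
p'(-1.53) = -1.14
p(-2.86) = -0.97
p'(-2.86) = -0.38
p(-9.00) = -0.26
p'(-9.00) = -0.03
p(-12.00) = -0.19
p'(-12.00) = -0.02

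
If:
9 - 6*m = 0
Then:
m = 3/2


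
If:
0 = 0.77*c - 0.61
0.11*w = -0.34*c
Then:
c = 0.79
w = -2.45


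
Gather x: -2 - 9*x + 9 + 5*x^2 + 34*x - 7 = 5*x^2 + 25*x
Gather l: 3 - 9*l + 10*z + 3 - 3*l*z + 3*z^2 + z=l*(-3*z - 9) + 3*z^2 + 11*z + 6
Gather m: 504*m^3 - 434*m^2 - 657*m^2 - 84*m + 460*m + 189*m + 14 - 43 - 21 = 504*m^3 - 1091*m^2 + 565*m - 50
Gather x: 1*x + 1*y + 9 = x + y + 9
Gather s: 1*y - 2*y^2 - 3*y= -2*y^2 - 2*y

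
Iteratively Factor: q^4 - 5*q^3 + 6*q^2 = (q - 2)*(q^3 - 3*q^2) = (q - 3)*(q - 2)*(q^2) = q*(q - 3)*(q - 2)*(q)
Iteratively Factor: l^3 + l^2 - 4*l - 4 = (l + 1)*(l^2 - 4) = (l + 1)*(l + 2)*(l - 2)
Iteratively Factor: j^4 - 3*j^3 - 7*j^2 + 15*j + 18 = (j - 3)*(j^3 - 7*j - 6) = (j - 3)*(j + 2)*(j^2 - 2*j - 3) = (j - 3)*(j + 1)*(j + 2)*(j - 3)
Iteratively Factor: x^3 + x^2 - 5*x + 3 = (x + 3)*(x^2 - 2*x + 1) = (x - 1)*(x + 3)*(x - 1)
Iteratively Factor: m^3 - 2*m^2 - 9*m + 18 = (m - 3)*(m^2 + m - 6) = (m - 3)*(m - 2)*(m + 3)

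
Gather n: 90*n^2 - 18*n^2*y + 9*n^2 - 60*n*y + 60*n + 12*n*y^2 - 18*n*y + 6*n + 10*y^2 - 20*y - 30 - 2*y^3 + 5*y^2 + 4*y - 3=n^2*(99 - 18*y) + n*(12*y^2 - 78*y + 66) - 2*y^3 + 15*y^2 - 16*y - 33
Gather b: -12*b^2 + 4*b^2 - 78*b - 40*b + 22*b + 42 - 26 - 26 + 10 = -8*b^2 - 96*b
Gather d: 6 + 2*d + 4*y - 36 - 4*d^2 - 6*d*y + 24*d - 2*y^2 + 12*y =-4*d^2 + d*(26 - 6*y) - 2*y^2 + 16*y - 30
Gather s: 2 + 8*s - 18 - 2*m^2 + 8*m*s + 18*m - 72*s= -2*m^2 + 18*m + s*(8*m - 64) - 16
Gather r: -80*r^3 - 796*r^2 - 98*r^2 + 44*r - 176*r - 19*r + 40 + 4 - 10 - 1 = -80*r^3 - 894*r^2 - 151*r + 33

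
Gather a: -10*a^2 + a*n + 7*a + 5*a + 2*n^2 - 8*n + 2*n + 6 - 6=-10*a^2 + a*(n + 12) + 2*n^2 - 6*n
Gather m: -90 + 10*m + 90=10*m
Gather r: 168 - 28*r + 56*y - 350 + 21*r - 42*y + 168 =-7*r + 14*y - 14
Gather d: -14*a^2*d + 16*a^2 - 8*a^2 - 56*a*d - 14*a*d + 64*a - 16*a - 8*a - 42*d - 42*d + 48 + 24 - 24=8*a^2 + 40*a + d*(-14*a^2 - 70*a - 84) + 48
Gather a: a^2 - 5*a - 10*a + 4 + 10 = a^2 - 15*a + 14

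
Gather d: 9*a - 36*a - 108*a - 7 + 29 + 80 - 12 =90 - 135*a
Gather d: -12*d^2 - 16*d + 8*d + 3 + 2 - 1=-12*d^2 - 8*d + 4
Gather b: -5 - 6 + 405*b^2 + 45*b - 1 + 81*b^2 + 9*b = 486*b^2 + 54*b - 12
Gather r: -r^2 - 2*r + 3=-r^2 - 2*r + 3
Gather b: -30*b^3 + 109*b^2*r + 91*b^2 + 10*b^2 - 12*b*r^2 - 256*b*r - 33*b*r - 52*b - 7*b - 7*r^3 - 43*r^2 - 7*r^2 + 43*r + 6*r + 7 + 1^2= -30*b^3 + b^2*(109*r + 101) + b*(-12*r^2 - 289*r - 59) - 7*r^3 - 50*r^2 + 49*r + 8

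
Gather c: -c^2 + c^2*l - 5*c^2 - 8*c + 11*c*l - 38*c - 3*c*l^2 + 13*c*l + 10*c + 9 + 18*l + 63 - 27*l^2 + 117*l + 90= c^2*(l - 6) + c*(-3*l^2 + 24*l - 36) - 27*l^2 + 135*l + 162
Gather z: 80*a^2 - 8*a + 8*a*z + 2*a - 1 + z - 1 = 80*a^2 - 6*a + z*(8*a + 1) - 2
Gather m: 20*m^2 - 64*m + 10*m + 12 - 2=20*m^2 - 54*m + 10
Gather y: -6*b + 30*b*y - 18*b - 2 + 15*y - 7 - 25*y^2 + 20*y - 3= -24*b - 25*y^2 + y*(30*b + 35) - 12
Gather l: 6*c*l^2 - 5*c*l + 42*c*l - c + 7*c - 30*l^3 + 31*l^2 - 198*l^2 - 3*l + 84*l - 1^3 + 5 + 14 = 6*c - 30*l^3 + l^2*(6*c - 167) + l*(37*c + 81) + 18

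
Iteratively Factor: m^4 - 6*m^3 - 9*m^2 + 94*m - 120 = (m - 5)*(m^3 - m^2 - 14*m + 24) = (m - 5)*(m - 2)*(m^2 + m - 12) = (m - 5)*(m - 2)*(m + 4)*(m - 3)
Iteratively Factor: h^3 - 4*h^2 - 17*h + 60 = (h - 5)*(h^2 + h - 12) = (h - 5)*(h + 4)*(h - 3)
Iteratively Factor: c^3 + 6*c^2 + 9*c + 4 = (c + 1)*(c^2 + 5*c + 4) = (c + 1)^2*(c + 4)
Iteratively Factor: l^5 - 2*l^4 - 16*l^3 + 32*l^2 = (l)*(l^4 - 2*l^3 - 16*l^2 + 32*l) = l*(l - 4)*(l^3 + 2*l^2 - 8*l) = l*(l - 4)*(l + 4)*(l^2 - 2*l) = l*(l - 4)*(l - 2)*(l + 4)*(l)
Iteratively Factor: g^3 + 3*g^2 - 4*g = (g)*(g^2 + 3*g - 4) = g*(g - 1)*(g + 4)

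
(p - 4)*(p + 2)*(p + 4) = p^3 + 2*p^2 - 16*p - 32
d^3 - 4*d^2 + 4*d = d*(d - 2)^2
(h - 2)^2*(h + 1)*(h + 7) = h^4 + 4*h^3 - 21*h^2 + 4*h + 28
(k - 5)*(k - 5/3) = k^2 - 20*k/3 + 25/3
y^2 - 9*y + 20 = (y - 5)*(y - 4)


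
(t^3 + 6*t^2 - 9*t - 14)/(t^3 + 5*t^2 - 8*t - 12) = (t + 7)/(t + 6)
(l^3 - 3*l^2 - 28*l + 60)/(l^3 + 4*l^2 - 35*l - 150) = (l - 2)/(l + 5)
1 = 1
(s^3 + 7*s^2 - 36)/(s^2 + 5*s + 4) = (s^3 + 7*s^2 - 36)/(s^2 + 5*s + 4)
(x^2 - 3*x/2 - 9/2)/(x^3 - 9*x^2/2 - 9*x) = (x - 3)/(x*(x - 6))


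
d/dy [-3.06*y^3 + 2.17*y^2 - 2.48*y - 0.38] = -9.18*y^2 + 4.34*y - 2.48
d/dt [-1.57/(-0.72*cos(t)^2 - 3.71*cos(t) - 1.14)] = (2.2608*cos(t) + 5.8247)*sin(t)/(0.72*cos(t)^2 + 3.71*cos(t) + 1.14)^2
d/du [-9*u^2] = -18*u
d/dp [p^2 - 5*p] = 2*p - 5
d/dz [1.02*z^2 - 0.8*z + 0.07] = 2.04*z - 0.8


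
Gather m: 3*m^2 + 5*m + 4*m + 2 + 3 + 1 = 3*m^2 + 9*m + 6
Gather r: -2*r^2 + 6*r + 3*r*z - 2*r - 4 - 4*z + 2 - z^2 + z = -2*r^2 + r*(3*z + 4) - z^2 - 3*z - 2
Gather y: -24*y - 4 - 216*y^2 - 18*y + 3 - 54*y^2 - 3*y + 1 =-270*y^2 - 45*y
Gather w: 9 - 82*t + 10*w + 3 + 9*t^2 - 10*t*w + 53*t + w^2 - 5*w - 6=9*t^2 - 29*t + w^2 + w*(5 - 10*t) + 6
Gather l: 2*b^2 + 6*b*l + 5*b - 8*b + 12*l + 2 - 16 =2*b^2 - 3*b + l*(6*b + 12) - 14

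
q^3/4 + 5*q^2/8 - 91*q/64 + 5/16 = (q/4 + 1)*(q - 5/4)*(q - 1/4)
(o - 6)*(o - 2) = o^2 - 8*o + 12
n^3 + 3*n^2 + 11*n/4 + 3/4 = (n + 1/2)*(n + 1)*(n + 3/2)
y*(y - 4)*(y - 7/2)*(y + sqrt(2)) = y^4 - 15*y^3/2 + sqrt(2)*y^3 - 15*sqrt(2)*y^2/2 + 14*y^2 + 14*sqrt(2)*y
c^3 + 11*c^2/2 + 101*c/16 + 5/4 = (c + 1/4)*(c + 5/4)*(c + 4)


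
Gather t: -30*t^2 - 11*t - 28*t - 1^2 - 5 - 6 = -30*t^2 - 39*t - 12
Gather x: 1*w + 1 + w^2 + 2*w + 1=w^2 + 3*w + 2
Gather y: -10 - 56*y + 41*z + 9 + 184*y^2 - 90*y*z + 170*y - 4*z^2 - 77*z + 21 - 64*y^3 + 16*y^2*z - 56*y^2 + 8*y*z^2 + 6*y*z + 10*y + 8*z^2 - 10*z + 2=-64*y^3 + y^2*(16*z + 128) + y*(8*z^2 - 84*z + 124) + 4*z^2 - 46*z + 22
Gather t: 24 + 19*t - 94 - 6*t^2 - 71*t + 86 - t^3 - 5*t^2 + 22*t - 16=-t^3 - 11*t^2 - 30*t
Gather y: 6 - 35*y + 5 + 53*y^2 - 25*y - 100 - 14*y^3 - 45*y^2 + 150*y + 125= -14*y^3 + 8*y^2 + 90*y + 36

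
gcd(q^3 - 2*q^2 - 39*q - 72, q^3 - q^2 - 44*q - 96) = q^2 - 5*q - 24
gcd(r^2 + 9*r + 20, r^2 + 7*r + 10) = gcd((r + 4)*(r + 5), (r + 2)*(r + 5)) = r + 5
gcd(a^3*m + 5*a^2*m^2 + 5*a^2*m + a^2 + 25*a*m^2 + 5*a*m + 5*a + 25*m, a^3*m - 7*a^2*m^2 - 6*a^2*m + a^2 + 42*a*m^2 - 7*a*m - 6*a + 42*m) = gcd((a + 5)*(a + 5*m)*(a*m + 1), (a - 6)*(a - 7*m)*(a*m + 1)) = a*m + 1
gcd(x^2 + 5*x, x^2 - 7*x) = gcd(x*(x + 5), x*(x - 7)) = x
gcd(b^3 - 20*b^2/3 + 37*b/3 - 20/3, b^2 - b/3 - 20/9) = b - 5/3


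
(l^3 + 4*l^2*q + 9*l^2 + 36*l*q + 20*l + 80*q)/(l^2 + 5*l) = l + 4*q + 4 + 16*q/l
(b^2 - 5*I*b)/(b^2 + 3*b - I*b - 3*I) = b*(b - 5*I)/(b^2 + b*(3 - I) - 3*I)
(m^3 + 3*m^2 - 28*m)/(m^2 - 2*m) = (m^2 + 3*m - 28)/(m - 2)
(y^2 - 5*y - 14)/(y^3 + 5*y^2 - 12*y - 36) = (y - 7)/(y^2 + 3*y - 18)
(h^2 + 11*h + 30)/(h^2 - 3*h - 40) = (h + 6)/(h - 8)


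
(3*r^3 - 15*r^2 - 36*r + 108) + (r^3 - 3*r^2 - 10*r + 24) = 4*r^3 - 18*r^2 - 46*r + 132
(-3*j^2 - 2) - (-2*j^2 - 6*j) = -j^2 + 6*j - 2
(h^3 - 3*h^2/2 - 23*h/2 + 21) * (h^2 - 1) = h^5 - 3*h^4/2 - 25*h^3/2 + 45*h^2/2 + 23*h/2 - 21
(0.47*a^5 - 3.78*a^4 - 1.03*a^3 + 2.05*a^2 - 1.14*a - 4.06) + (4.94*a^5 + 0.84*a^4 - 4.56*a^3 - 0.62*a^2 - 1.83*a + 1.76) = 5.41*a^5 - 2.94*a^4 - 5.59*a^3 + 1.43*a^2 - 2.97*a - 2.3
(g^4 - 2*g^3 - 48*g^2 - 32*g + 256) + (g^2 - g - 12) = g^4 - 2*g^3 - 47*g^2 - 33*g + 244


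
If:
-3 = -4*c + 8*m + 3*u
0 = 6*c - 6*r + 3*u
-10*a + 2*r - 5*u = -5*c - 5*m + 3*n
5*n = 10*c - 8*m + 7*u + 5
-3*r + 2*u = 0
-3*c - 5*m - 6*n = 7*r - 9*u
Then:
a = 1881/4745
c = -309/1898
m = -171/1898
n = -521/949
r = -618/949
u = -927/949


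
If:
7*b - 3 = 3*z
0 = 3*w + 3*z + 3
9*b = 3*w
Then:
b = 0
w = 0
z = -1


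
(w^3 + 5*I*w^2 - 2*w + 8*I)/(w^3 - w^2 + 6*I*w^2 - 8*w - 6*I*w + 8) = (w - I)/(w - 1)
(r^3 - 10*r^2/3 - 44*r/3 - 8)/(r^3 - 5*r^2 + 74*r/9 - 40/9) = 3*(3*r^3 - 10*r^2 - 44*r - 24)/(9*r^3 - 45*r^2 + 74*r - 40)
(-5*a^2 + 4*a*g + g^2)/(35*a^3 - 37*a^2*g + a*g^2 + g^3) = (-5*a - g)/(35*a^2 - 2*a*g - g^2)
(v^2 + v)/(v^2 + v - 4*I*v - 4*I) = v/(v - 4*I)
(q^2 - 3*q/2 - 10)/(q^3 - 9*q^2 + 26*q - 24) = (q + 5/2)/(q^2 - 5*q + 6)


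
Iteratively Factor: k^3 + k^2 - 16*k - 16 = (k + 4)*(k^2 - 3*k - 4) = (k + 1)*(k + 4)*(k - 4)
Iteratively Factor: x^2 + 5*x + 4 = (x + 4)*(x + 1)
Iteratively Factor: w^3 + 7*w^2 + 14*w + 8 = (w + 2)*(w^2 + 5*w + 4) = (w + 1)*(w + 2)*(w + 4)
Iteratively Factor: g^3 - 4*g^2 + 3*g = (g)*(g^2 - 4*g + 3) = g*(g - 1)*(g - 3)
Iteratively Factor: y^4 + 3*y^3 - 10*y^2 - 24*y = (y - 3)*(y^3 + 6*y^2 + 8*y) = (y - 3)*(y + 4)*(y^2 + 2*y) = (y - 3)*(y + 2)*(y + 4)*(y)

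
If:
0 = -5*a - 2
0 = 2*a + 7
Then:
No Solution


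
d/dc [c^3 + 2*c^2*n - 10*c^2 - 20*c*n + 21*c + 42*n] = 3*c^2 + 4*c*n - 20*c - 20*n + 21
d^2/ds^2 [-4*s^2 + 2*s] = -8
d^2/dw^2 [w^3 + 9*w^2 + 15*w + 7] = 6*w + 18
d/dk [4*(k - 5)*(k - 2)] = 8*k - 28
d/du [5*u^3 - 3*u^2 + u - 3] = 15*u^2 - 6*u + 1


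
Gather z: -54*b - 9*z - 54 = -54*b - 9*z - 54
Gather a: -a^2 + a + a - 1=-a^2 + 2*a - 1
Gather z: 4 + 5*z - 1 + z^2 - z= z^2 + 4*z + 3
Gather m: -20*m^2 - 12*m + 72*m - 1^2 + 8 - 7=-20*m^2 + 60*m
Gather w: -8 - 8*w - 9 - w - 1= -9*w - 18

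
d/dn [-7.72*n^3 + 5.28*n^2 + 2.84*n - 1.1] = -23.16*n^2 + 10.56*n + 2.84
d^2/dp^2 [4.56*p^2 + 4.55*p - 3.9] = 9.12000000000000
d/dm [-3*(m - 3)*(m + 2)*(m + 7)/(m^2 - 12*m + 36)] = 3*(-m^3 + 18*m^2 + 59*m - 162)/(m^3 - 18*m^2 + 108*m - 216)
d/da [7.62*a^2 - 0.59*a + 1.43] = 15.24*a - 0.59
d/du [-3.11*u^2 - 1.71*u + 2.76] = -6.22*u - 1.71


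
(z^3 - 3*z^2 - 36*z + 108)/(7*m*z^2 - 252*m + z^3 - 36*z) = (z - 3)/(7*m + z)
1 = 1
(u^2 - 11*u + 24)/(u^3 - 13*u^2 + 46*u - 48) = 1/(u - 2)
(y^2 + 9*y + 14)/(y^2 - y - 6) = (y + 7)/(y - 3)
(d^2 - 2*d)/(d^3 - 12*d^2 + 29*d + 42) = d*(d - 2)/(d^3 - 12*d^2 + 29*d + 42)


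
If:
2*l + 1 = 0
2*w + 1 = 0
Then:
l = -1/2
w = -1/2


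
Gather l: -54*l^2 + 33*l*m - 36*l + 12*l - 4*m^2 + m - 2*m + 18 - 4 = -54*l^2 + l*(33*m - 24) - 4*m^2 - m + 14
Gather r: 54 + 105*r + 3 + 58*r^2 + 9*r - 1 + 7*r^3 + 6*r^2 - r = 7*r^3 + 64*r^2 + 113*r + 56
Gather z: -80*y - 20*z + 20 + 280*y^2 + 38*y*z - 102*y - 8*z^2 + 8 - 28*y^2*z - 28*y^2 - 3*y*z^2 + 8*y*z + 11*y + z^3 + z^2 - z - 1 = 252*y^2 - 171*y + z^3 + z^2*(-3*y - 7) + z*(-28*y^2 + 46*y - 21) + 27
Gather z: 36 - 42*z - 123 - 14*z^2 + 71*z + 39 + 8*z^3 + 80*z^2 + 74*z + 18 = 8*z^3 + 66*z^2 + 103*z - 30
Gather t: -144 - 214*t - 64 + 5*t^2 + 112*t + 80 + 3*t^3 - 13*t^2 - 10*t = 3*t^3 - 8*t^2 - 112*t - 128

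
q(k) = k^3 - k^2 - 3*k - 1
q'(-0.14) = -2.66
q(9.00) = 620.00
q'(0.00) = -3.00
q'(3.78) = 32.31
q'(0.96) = -2.16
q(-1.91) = -5.89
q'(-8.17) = 213.59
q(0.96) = -3.92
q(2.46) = 0.46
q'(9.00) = 222.00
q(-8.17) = -588.58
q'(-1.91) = 11.76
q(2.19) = -1.86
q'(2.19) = 7.01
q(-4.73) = -115.01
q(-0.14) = -0.60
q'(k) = 3*k^2 - 2*k - 3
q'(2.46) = 10.23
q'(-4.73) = 73.58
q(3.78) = 27.38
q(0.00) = -1.00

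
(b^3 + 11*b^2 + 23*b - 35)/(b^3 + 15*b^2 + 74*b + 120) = (b^2 + 6*b - 7)/(b^2 + 10*b + 24)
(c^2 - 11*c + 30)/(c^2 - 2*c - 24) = (c - 5)/(c + 4)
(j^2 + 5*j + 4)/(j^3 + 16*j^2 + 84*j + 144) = (j + 1)/(j^2 + 12*j + 36)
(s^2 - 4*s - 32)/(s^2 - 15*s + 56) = (s + 4)/(s - 7)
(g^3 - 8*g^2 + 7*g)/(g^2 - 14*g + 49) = g*(g - 1)/(g - 7)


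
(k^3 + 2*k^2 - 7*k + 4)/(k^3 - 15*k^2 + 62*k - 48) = (k^2 + 3*k - 4)/(k^2 - 14*k + 48)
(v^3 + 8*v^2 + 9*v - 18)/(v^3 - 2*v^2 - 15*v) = (v^2 + 5*v - 6)/(v*(v - 5))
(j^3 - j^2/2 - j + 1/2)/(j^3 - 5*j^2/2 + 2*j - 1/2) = (j + 1)/(j - 1)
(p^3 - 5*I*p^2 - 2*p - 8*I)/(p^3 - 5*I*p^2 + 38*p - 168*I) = (p^2 - I*p + 2)/(p^2 - I*p + 42)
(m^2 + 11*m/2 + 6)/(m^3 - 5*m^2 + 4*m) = (m^2 + 11*m/2 + 6)/(m*(m^2 - 5*m + 4))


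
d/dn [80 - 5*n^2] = -10*n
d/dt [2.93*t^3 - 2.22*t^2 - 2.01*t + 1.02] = 8.79*t^2 - 4.44*t - 2.01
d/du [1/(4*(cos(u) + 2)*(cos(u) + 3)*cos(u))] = (3*sin(u) + 6*sin(u)/cos(u)^2 + 10*tan(u))/(4*(cos(u) + 2)^2*(cos(u) + 3)^2)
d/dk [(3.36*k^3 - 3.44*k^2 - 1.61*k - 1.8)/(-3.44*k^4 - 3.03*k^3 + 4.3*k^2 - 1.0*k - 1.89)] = (11.5584*k^6 - 23.6672*k^5 - 12.5904*k^4 - 41.2446*k^3 - 25.0502*k^2 + 28.4832*k + 1.2429)/(11.8336*k^8 + 20.8464*k^7 - 20.4031*k^6 - 19.178*k^5 + 37.5532*k^4 + 2.8534*k^3 - 15.254*k^2 + 3.78*k + 3.5721)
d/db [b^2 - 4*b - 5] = 2*b - 4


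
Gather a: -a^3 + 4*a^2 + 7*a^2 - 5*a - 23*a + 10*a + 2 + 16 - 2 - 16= -a^3 + 11*a^2 - 18*a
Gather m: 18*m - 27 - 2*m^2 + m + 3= -2*m^2 + 19*m - 24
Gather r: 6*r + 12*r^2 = 12*r^2 + 6*r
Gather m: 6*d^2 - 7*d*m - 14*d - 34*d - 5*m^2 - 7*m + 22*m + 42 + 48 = 6*d^2 - 48*d - 5*m^2 + m*(15 - 7*d) + 90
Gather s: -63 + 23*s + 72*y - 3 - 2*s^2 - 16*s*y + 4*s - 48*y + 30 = -2*s^2 + s*(27 - 16*y) + 24*y - 36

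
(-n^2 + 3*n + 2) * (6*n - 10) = -6*n^3 + 28*n^2 - 18*n - 20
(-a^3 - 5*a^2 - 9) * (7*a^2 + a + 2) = -7*a^5 - 36*a^4 - 7*a^3 - 73*a^2 - 9*a - 18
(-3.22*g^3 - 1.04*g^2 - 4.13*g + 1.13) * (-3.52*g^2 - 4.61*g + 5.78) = 11.3344*g^5 + 18.505*g^4 + 0.720399999999996*g^3 + 9.0505*g^2 - 29.0807*g + 6.5314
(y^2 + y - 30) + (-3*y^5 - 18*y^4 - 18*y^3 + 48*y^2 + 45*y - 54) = -3*y^5 - 18*y^4 - 18*y^3 + 49*y^2 + 46*y - 84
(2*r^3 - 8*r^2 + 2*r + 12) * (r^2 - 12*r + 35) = 2*r^5 - 32*r^4 + 168*r^3 - 292*r^2 - 74*r + 420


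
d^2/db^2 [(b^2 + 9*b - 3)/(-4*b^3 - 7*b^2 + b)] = 2*(-16*b^6 - 432*b^5 - 480*b^4 + 188*b^3 + 405*b^2 - 63*b + 3)/(b^3*(64*b^6 + 336*b^5 + 540*b^4 + 175*b^3 - 135*b^2 + 21*b - 1))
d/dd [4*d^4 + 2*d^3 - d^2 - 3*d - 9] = 16*d^3 + 6*d^2 - 2*d - 3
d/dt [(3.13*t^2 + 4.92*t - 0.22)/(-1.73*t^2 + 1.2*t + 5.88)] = (12.2676*t^2 + 36.0476*t + 29.1936)/(2.9929*t^4 - 4.152*t^3 - 18.9048*t^2 + 14.112*t + 34.5744)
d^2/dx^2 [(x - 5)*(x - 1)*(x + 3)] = 6*x - 6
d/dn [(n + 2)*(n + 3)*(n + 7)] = 3*n^2 + 24*n + 41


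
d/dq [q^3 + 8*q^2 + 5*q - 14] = 3*q^2 + 16*q + 5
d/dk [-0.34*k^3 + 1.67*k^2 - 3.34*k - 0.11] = -1.02*k^2 + 3.34*k - 3.34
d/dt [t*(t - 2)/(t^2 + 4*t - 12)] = 6/(t^2 + 12*t + 36)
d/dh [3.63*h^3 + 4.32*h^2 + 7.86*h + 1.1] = 10.89*h^2 + 8.64*h + 7.86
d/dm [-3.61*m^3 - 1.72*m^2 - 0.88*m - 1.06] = -10.83*m^2 - 3.44*m - 0.88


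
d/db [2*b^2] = 4*b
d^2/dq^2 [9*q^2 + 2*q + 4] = 18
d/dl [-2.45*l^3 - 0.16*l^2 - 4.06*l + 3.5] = -7.35*l^2 - 0.32*l - 4.06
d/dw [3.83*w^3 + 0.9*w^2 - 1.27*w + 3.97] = 11.49*w^2 + 1.8*w - 1.27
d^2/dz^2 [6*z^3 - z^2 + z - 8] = 36*z - 2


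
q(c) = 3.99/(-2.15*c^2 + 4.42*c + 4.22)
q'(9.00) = 0.01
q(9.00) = -0.03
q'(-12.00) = -0.00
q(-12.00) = -0.01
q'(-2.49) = -0.15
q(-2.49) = -0.20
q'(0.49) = -0.27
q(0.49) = 0.68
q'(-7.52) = -0.01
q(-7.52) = -0.03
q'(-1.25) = -1.80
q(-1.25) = -0.86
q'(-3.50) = -0.05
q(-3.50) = -0.11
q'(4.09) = 0.28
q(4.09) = -0.29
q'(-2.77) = -0.11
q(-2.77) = -0.16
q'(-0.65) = -149.63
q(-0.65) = 9.10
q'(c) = 3.99*(4.3*c - 4.42)/(-2.15*c^2 + 4.42*c + 4.22)^2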